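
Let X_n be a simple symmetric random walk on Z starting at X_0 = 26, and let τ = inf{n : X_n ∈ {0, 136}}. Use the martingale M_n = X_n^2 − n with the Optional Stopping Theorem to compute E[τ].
E[τ] = 2860

M_n = X_n^2 − n is a martingale (since E[X_{n+1}^2 | F_n] = X_n^2 + 1). By OST (τ has finite mean in a bounded region), E[M_τ] = E[M_0] = X_0^2 − 0 = 26^2 = 676. Also E[M_τ] = E[X_τ^2] − E[τ]. The walk exits at 0 or 136, with P(hit 136 first) = 26/136, so E[X_τ^2] = 136^2 · 26/136 + 0 = 3536. Thus E[τ] = E[X_τ^2] − E[M_τ] = 3536 − 676 = 2860 = 26(136 − 26) = 2860.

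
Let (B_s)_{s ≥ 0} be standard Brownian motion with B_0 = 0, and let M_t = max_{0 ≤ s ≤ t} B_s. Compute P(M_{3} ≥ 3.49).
P(M_{3} ≥ 3.49) = 2·P(B_{3} ≥ 3.49) = 2(1 − Φ(3.49/√3)) ≈ 0.0439

By the reflection principle for Brownian motion, P(M_t ≥ a) = 2 · P(B_t ≥ a) for a ≥ 0. Since B_t ~ N(0, t), P(B_t ≥ 3.49) = 1 − Φ(3.49/√t) = 1 − Φ(3.49/√3) = 1 − Φ(2.0150). So
  P(M_{3} ≥ 3.49) = 2(1 − Φ(2.0150)) ≈ 0.0439.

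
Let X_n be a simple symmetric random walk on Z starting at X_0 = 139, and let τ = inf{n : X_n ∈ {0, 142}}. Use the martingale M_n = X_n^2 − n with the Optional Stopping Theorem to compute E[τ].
E[τ] = 417

M_n = X_n^2 − n is a martingale (since E[X_{n+1}^2 | F_n] = X_n^2 + 1). By OST (τ has finite mean in a bounded region), E[M_τ] = E[M_0] = X_0^2 − 0 = 139^2 = 19321. Also E[M_τ] = E[X_τ^2] − E[τ]. The walk exits at 0 or 142, with P(hit 142 first) = 139/142, so E[X_τ^2] = 142^2 · 139/142 + 0 = 19738. Thus E[τ] = E[X_τ^2] − E[M_τ] = 19738 − 19321 = 417 = 139(142 − 139) = 417.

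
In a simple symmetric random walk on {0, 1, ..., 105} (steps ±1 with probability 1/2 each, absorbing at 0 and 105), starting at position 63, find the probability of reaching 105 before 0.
P(hit 105 before 0) = 63/105 = 3/5

Let u_k = P(hit 105 before 0 | start at k). Then u_0 = 0, u_105 = 1, and u_k = u_{k-1}/2 + u_{k+1}/2 for 1 ≤ k ≤ 104. This harmonic recurrence is solved by u_k = k/105, giving u_63 = 63/105 = 3/5.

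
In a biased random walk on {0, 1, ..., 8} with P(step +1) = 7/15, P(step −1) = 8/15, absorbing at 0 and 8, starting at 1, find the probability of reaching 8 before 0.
P(hit 8 before 0) = (1 − (8/7)^1) / (1 − (8/7)^8) = 823543/11012415

Let u_k denote P(reach 8 before 0 | start at k). Boundary: u_0 = 0, u_8 = 1. Recurrence: u_k = 7/15·u_{k+1} + 8/15·u_{k-1} for 1 ≤ k ≤ 7. Try u_k = A + B·r^k with r = q/p = (8/15)/(7/15) = 8/7. Substitution satisfies the recurrence; boundary conditions give:
  u_k = (1 − r^k) / (1 − r^N) = (1 − (8/7)^1) / (1 − (8/7)^8) = 823543/11012415.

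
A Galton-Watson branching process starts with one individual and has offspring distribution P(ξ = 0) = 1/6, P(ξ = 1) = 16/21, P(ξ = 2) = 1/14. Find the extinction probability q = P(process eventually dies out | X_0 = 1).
q = 1

Mean offspring μ = 0·1/6 + 1·16/21 + 2·1/14 = 19/21 ≤ 1. For μ ≤ 1 with offspring not concentrated at 1, the Galton-Watson process goes extinct almost surely, so q = 1.
(Algebraic check: The pgf is f(s) = 1/6 + 16/21·s + 1/14·s². The extinction probability q is the smallest fixed point of f in [0, 1]. Setting s = f(s):
  1/14·s² + (16/21 − 1)·s + 1/6 = 0
  1/14·s² − (1/6 + 1/14)·s + 1/6 = 0
which factors as (s − 1)·(1/14·s − 1/6) = 0, giving roots s = 1 and s = (1/6)/(1/14) = 7/3. Since 7/3 ≥ 1, the smallest root in [0, 1] is s = 1.)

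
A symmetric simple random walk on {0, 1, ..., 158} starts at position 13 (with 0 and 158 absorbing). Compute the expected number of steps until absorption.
E[τ | X_0 = 13] = 1885

Let v_k = E[τ | X_0 = k]. Boundary: v_0 = v_158 = 0. Recurrence: v_k = 1 + (v_{k-1} + v_{k+1})/2 for 1 ≤ k ≤ 157. The particular solution to v_k − (v_{k-1} + v_{k+1})/2 = 1 is v_k = −k^2. Adding homogeneous solution A + B k and matching boundaries gives v_k = k (158 − k). Substituting k = 13: v_13 = 13 · 145 = 1885.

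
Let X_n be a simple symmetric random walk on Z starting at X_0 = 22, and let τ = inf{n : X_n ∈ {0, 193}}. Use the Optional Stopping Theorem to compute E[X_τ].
E[X_τ] = 22

X_n is a martingale and τ is a bounded-mean stopping time (indeed τ is finite a.s. with bounded expectation since the walk is in a bounded region). By the OST, E[X_τ] = E[X_0] = 22. Equivalently: E[X_τ] = 193 · P(hit 193 first) + 0 · P(hit 0 first) = 193 · (22/193) = 22.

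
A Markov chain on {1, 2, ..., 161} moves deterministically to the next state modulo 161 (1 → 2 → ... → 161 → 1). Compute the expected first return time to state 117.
E[T_117 | X_0 = 117] = 161

The chain cycles deterministically, so starting at state 117 it returns in exactly 161 steps. Equivalently, the stationary distribution is uniform π_j = 1/161 for every state j, so by Kac's formula E[T_117] = 1/π_117 = 161.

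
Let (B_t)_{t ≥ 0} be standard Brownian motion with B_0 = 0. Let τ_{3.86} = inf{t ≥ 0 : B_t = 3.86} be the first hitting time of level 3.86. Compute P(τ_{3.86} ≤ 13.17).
P(τ_{3.86} ≤ 13.17) = 2(1 − Φ(3.86/√13.17)) = 2(1 − Φ(1.0636)) ≈ 0.2875

By the reflection principle for standard BM, P(τ_b ≤ t) = 2 · P(B_t ≥ b). Since B_t ~ N(0, t), P(B_t ≥ 3.86) = 1 − Φ(3.86/√t) = 1 − Φ(3.86/√13.17) = 1 − Φ(1.0636) ≈ 0.14375. Doubling: P(τ_{3.86} ≤ 13.17) ≈ 2 · 0.14375 = 0.28750 ≈ 0.2875.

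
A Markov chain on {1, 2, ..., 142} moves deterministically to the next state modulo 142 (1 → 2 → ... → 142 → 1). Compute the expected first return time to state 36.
E[T_36 | X_0 = 36] = 142

The chain cycles deterministically, so starting at state 36 it returns in exactly 142 steps. Equivalently, the stationary distribution is uniform π_j = 1/142 for every state j, so by Kac's formula E[T_36] = 1/π_36 = 142.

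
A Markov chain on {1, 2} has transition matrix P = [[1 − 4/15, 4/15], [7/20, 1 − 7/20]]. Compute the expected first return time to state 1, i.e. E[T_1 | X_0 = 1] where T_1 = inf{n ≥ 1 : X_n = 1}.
E[T_1 | X_0 = 1] = 1/π_1 = 37/21

For an irreducible recurrent Markov chain with stationary distribution π, E[T_i | X_0 = i] = 1/π_i (Kac's formula). Here π_1 = (7/20)/(4/15 + 7/20) = (7/20)/(37/60) = 21/37, so E[T_1 | X_0 = 1] = 1/π_1 = (4/15 + 7/20)/(7/20) = (37/60)/(7/20) = 37/21.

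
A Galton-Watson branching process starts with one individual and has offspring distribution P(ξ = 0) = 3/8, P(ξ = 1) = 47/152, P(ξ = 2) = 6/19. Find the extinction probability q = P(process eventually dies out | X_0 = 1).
q = 1

Mean offspring μ = 0·3/8 + 1·47/152 + 2·6/19 = 143/152 ≤ 1. For μ ≤ 1 with offspring not concentrated at 1, the Galton-Watson process goes extinct almost surely, so q = 1.
(Algebraic check: The pgf is f(s) = 3/8 + 47/152·s + 6/19·s². The extinction probability q is the smallest fixed point of f in [0, 1]. Setting s = f(s):
  6/19·s² + (47/152 − 1)·s + 3/8 = 0
  6/19·s² − (3/8 + 6/19)·s + 3/8 = 0
which factors as (s − 1)·(6/19·s − 3/8) = 0, giving roots s = 1 and s = (3/8)/(6/19) = 19/16. Since 19/16 ≥ 1, the smallest root in [0, 1] is s = 1.)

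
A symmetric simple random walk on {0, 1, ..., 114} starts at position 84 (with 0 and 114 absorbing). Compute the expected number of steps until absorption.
E[τ | X_0 = 84] = 2520

Let v_k = E[τ | X_0 = k]. Boundary: v_0 = v_114 = 0. Recurrence: v_k = 1 + (v_{k-1} + v_{k+1})/2 for 1 ≤ k ≤ 113. The particular solution to v_k − (v_{k-1} + v_{k+1})/2 = 1 is v_k = −k^2. Adding homogeneous solution A + B k and matching boundaries gives v_k = k (114 − k). Substituting k = 84: v_84 = 84 · 30 = 2520.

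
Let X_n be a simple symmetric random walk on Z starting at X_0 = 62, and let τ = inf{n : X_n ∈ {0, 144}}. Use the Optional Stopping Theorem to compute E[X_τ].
E[X_τ] = 62

X_n is a martingale and τ is a bounded-mean stopping time (indeed τ is finite a.s. with bounded expectation since the walk is in a bounded region). By the OST, E[X_τ] = E[X_0] = 62. Equivalently: E[X_τ] = 144 · P(hit 144 first) + 0 · P(hit 0 first) = 144 · (62/144) = 62.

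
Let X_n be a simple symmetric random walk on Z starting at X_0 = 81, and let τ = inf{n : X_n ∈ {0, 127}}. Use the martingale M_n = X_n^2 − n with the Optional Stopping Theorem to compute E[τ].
E[τ] = 3726

M_n = X_n^2 − n is a martingale (since E[X_{n+1}^2 | F_n] = X_n^2 + 1). By OST (τ has finite mean in a bounded region), E[M_τ] = E[M_0] = X_0^2 − 0 = 81^2 = 6561. Also E[M_τ] = E[X_τ^2] − E[τ]. The walk exits at 0 or 127, with P(hit 127 first) = 81/127, so E[X_τ^2] = 127^2 · 81/127 + 0 = 10287. Thus E[τ] = E[X_τ^2] − E[M_τ] = 10287 − 6561 = 3726 = 81(127 − 81) = 3726.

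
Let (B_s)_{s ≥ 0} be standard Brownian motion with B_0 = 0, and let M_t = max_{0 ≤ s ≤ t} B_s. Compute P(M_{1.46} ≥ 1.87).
P(M_{1.46} ≥ 1.87) = 2·P(B_{1.46} ≥ 1.87) = 2(1 − Φ(1.87/√1.46)) ≈ 0.1217

By the reflection principle for Brownian motion, P(M_t ≥ a) = 2 · P(B_t ≥ a) for a ≥ 0. Since B_t ~ N(0, t), P(B_t ≥ 1.87) = 1 − Φ(1.87/√t) = 1 − Φ(1.87/√1.46) = 1 − Φ(1.5476). So
  P(M_{1.46} ≥ 1.87) = 2(1 − Φ(1.5476)) ≈ 0.1217.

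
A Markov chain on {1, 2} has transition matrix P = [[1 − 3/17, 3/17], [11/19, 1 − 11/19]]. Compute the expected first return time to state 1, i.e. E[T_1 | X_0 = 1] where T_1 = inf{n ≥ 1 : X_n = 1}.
E[T_1 | X_0 = 1] = 1/π_1 = 244/187

For an irreducible recurrent Markov chain with stationary distribution π, E[T_i | X_0 = i] = 1/π_i (Kac's formula). Here π_1 = (11/19)/(3/17 + 11/19) = (11/19)/(244/323) = 187/244, so E[T_1 | X_0 = 1] = 1/π_1 = (3/17 + 11/19)/(11/19) = (244/323)/(11/19) = 244/187.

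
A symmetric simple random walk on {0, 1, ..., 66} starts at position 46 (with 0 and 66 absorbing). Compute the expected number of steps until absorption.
E[τ | X_0 = 46] = 920

Let v_k = E[τ | X_0 = k]. Boundary: v_0 = v_66 = 0. Recurrence: v_k = 1 + (v_{k-1} + v_{k+1})/2 for 1 ≤ k ≤ 65. The particular solution to v_k − (v_{k-1} + v_{k+1})/2 = 1 is v_k = −k^2. Adding homogeneous solution A + B k and matching boundaries gives v_k = k (66 − k). Substituting k = 46: v_46 = 46 · 20 = 920.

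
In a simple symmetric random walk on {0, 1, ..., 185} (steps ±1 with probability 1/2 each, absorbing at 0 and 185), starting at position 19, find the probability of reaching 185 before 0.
P(hit 185 before 0) = 19/185

Let u_k = P(hit 185 before 0 | start at k). Then u_0 = 0, u_185 = 1, and u_k = u_{k-1}/2 + u_{k+1}/2 for 1 ≤ k ≤ 184. This harmonic recurrence is solved by u_k = k/185, giving u_19 = 19/185.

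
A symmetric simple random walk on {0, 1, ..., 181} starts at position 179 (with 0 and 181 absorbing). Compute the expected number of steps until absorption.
E[τ | X_0 = 179] = 358

Let v_k = E[τ | X_0 = k]. Boundary: v_0 = v_181 = 0. Recurrence: v_k = 1 + (v_{k-1} + v_{k+1})/2 for 1 ≤ k ≤ 180. The particular solution to v_k − (v_{k-1} + v_{k+1})/2 = 1 is v_k = −k^2. Adding homogeneous solution A + B k and matching boundaries gives v_k = k (181 − k). Substituting k = 179: v_179 = 179 · 2 = 358.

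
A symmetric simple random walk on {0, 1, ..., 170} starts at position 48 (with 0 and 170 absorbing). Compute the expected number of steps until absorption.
E[τ | X_0 = 48] = 5856

Let v_k = E[τ | X_0 = k]. Boundary: v_0 = v_170 = 0. Recurrence: v_k = 1 + (v_{k-1} + v_{k+1})/2 for 1 ≤ k ≤ 169. The particular solution to v_k − (v_{k-1} + v_{k+1})/2 = 1 is v_k = −k^2. Adding homogeneous solution A + B k and matching boundaries gives v_k = k (170 − k). Substituting k = 48: v_48 = 48 · 122 = 5856.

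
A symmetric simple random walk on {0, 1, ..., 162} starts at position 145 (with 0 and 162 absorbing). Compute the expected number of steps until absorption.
E[τ | X_0 = 145] = 2465

Let v_k = E[τ | X_0 = k]. Boundary: v_0 = v_162 = 0. Recurrence: v_k = 1 + (v_{k-1} + v_{k+1})/2 for 1 ≤ k ≤ 161. The particular solution to v_k − (v_{k-1} + v_{k+1})/2 = 1 is v_k = −k^2. Adding homogeneous solution A + B k and matching boundaries gives v_k = k (162 − k). Substituting k = 145: v_145 = 145 · 17 = 2465.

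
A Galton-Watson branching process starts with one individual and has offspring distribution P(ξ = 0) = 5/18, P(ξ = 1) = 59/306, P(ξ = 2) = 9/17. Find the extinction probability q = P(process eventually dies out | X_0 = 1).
q = 85/162

The pgf is f(s) = 5/18 + 59/306·s + 9/17·s². The extinction probability q is the smallest fixed point of f in [0, 1]. Setting s = f(s):
  9/17·s² + (59/306 − 1)·s + 5/18 = 0
  9/17·s² − (5/18 + 9/17)·s + 5/18 = 0
which factors as (s − 1)·(9/17·s − 5/18) = 0, giving roots s = 1 and s = (5/18)/(9/17) = 85/162.
Mean offspring μ = 59/306 + 2·9/17 = 383/306 > 1 (supercritical), so q < 1. The extinction probability is the smaller root: q = (5/18)/(9/17) = 85/162.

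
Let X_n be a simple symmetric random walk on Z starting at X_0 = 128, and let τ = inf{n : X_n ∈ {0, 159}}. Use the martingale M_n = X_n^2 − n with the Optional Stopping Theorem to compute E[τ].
E[τ] = 3968

M_n = X_n^2 − n is a martingale (since E[X_{n+1}^2 | F_n] = X_n^2 + 1). By OST (τ has finite mean in a bounded region), E[M_τ] = E[M_0] = X_0^2 − 0 = 128^2 = 16384. Also E[M_τ] = E[X_τ^2] − E[τ]. The walk exits at 0 or 159, with P(hit 159 first) = 128/159, so E[X_τ^2] = 159^2 · 128/159 + 0 = 20352. Thus E[τ] = E[X_τ^2] − E[M_τ] = 20352 − 16384 = 3968 = 128(159 − 128) = 3968.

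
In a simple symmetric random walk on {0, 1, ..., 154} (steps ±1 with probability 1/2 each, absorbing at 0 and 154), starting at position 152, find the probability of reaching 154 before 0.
P(hit 154 before 0) = 152/154 = 76/77

Let u_k = P(hit 154 before 0 | start at k). Then u_0 = 0, u_154 = 1, and u_k = u_{k-1}/2 + u_{k+1}/2 for 1 ≤ k ≤ 153. This harmonic recurrence is solved by u_k = k/154, giving u_152 = 152/154 = 76/77.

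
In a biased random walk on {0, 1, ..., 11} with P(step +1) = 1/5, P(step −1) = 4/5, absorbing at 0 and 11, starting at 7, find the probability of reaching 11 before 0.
P(hit 11 before 0) = (1 − (4)^7) / (1 − (4)^11) = 5461/1398101

Let u_k denote P(reach 11 before 0 | start at k). Boundary: u_0 = 0, u_11 = 1. Recurrence: u_k = 1/5·u_{k+1} + 4/5·u_{k-1} for 1 ≤ k ≤ 10. Try u_k = A + B·r^k with r = q/p = (4/5)/(1/5) = 4. Substitution satisfies the recurrence; boundary conditions give:
  u_k = (1 − r^k) / (1 − r^N) = (1 − (4)^7) / (1 − (4)^11) = 5461/1398101.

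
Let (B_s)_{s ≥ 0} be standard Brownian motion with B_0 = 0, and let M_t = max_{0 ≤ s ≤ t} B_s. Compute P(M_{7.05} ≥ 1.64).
P(M_{7.05} ≥ 1.64) = 2·P(B_{7.05} ≥ 1.64) = 2(1 − Φ(1.64/√7.05)) ≈ 0.5368

By the reflection principle for Brownian motion, P(M_t ≥ a) = 2 · P(B_t ≥ a) for a ≥ 0. Since B_t ~ N(0, t), P(B_t ≥ 1.64) = 1 − Φ(1.64/√t) = 1 − Φ(1.64/√7.05) = 1 − Φ(0.6177). So
  P(M_{7.05} ≥ 1.64) = 2(1 − Φ(0.6177)) ≈ 0.5368.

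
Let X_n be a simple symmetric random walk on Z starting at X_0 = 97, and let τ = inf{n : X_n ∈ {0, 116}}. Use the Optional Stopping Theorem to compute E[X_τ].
E[X_τ] = 97

X_n is a martingale and τ is a bounded-mean stopping time (indeed τ is finite a.s. with bounded expectation since the walk is in a bounded region). By the OST, E[X_τ] = E[X_0] = 97. Equivalently: E[X_τ] = 116 · P(hit 116 first) + 0 · P(hit 0 first) = 116 · (97/116) = 97.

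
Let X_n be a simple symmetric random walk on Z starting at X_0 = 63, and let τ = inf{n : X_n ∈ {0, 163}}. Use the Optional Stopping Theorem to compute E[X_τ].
E[X_τ] = 63

X_n is a martingale and τ is a bounded-mean stopping time (indeed τ is finite a.s. with bounded expectation since the walk is in a bounded region). By the OST, E[X_τ] = E[X_0] = 63. Equivalently: E[X_τ] = 163 · P(hit 163 first) + 0 · P(hit 0 first) = 163 · (63/163) = 63.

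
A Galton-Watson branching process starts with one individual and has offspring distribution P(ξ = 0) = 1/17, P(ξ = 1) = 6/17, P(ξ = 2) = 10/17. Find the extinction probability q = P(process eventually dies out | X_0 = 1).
q = 1/10

The pgf is f(s) = 1/17 + 6/17·s + 10/17·s². The extinction probability q is the smallest fixed point of f in [0, 1]. Setting s = f(s):
  10/17·s² + (6/17 − 1)·s + 1/17 = 0
  10/17·s² − (1/17 + 10/17)·s + 1/17 = 0
which factors as (s − 1)·(10/17·s − 1/17) = 0, giving roots s = 1 and s = (1/17)/(10/17) = 1/10.
Mean offspring μ = 6/17 + 2·10/17 = 26/17 > 1 (supercritical), so q < 1. The extinction probability is the smaller root: q = (1/17)/(10/17) = 1/10.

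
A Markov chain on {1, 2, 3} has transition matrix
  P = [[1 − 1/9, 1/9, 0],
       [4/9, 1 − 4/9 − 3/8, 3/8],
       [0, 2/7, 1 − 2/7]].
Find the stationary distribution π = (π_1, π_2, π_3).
π = (64/101, 16/101, 21/101)

This is a birth-death chain on three states, which satisfies detailed balance: π_1 · P_{12} = π_2 · P_{21} and π_2 · P_{23} = π_3 · P_{32}.
From π_1 · 1/9 = π_2 · 4/9: π_2/π_1 = (1/9)/(4/9) = 1/4.
From π_2 · 3/8 = π_3 · 2/7: π_3/π_2 = (3/8)/(2/7) = 21/16.
Take π_1 proportional to 1; then unnormalized π = (1, 1/4, 21/64). Normalize by dividing by the sum 101/64:
  π = (64/101, 16/101, 21/101).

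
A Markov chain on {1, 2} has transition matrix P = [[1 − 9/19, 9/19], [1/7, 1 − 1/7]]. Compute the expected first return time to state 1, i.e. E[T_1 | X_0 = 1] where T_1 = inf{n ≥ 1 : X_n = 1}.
E[T_1 | X_0 = 1] = 1/π_1 = 82/19

For an irreducible recurrent Markov chain with stationary distribution π, E[T_i | X_0 = i] = 1/π_i (Kac's formula). Here π_1 = (1/7)/(9/19 + 1/7) = (1/7)/(82/133) = 19/82, so E[T_1 | X_0 = 1] = 1/π_1 = (9/19 + 1/7)/(1/7) = (82/133)/(1/7) = 82/19.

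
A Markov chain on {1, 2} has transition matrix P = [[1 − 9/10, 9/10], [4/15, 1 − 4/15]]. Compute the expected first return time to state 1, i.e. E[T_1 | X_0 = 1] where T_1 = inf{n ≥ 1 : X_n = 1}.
E[T_1 | X_0 = 1] = 1/π_1 = 35/8

For an irreducible recurrent Markov chain with stationary distribution π, E[T_i | X_0 = i] = 1/π_i (Kac's formula). Here π_1 = (4/15)/(9/10 + 4/15) = (4/15)/(7/6) = 8/35, so E[T_1 | X_0 = 1] = 1/π_1 = (9/10 + 4/15)/(4/15) = (7/6)/(4/15) = 35/8.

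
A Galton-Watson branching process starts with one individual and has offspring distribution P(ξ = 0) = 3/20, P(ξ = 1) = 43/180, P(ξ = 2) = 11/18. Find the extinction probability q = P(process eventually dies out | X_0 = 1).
q = 27/110

The pgf is f(s) = 3/20 + 43/180·s + 11/18·s². The extinction probability q is the smallest fixed point of f in [0, 1]. Setting s = f(s):
  11/18·s² + (43/180 − 1)·s + 3/20 = 0
  11/18·s² − (3/20 + 11/18)·s + 3/20 = 0
which factors as (s − 1)·(11/18·s − 3/20) = 0, giving roots s = 1 and s = (3/20)/(11/18) = 27/110.
Mean offspring μ = 43/180 + 2·11/18 = 263/180 > 1 (supercritical), so q < 1. The extinction probability is the smaller root: q = (3/20)/(11/18) = 27/110.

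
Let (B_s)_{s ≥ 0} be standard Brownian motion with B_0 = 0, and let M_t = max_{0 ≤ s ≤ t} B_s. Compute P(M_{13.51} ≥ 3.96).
P(M_{13.51} ≥ 3.96) = 2·P(B_{13.51} ≥ 3.96) = 2(1 − Φ(3.96/√13.51)) ≈ 0.2813

By the reflection principle for Brownian motion, P(M_t ≥ a) = 2 · P(B_t ≥ a) for a ≥ 0. Since B_t ~ N(0, t), P(B_t ≥ 3.96) = 1 − Φ(3.96/√t) = 1 − Φ(3.96/√13.51) = 1 − Φ(1.0774). So
  P(M_{13.51} ≥ 3.96) = 2(1 − Φ(1.0774)) ≈ 0.2813.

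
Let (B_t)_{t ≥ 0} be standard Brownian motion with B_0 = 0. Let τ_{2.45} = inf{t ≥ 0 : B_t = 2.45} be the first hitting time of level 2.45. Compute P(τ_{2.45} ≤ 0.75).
P(τ_{2.45} ≤ 0.75) = 2(1 − Φ(2.45/√0.75)) = 2(1 − Φ(2.8290)) ≈ 0.0047

By the reflection principle for standard BM, P(τ_b ≤ t) = 2 · P(B_t ≥ b). Since B_t ~ N(0, t), P(B_t ≥ 2.45) = 1 − Φ(2.45/√t) = 1 − Φ(2.45/√0.75) = 1 − Φ(2.8290) ≈ 0.00233. Doubling: P(τ_{2.45} ≤ 0.75) ≈ 2 · 0.00233 = 0.00466 ≈ 0.0047.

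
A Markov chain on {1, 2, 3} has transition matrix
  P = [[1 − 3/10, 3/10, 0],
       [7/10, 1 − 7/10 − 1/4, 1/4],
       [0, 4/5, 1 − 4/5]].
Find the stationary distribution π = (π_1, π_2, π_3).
π = (16/25, 48/175, 3/35)

This is a birth-death chain on three states, which satisfies detailed balance: π_1 · P_{12} = π_2 · P_{21} and π_2 · P_{23} = π_3 · P_{32}.
From π_1 · 3/10 = π_2 · 7/10: π_2/π_1 = (3/10)/(7/10) = 3/7.
From π_2 · 1/4 = π_3 · 4/5: π_3/π_2 = (1/4)/(4/5) = 5/16.
Take π_1 proportional to 1; then unnormalized π = (1, 3/7, 15/112). Normalize by dividing by the sum 25/16:
  π = (16/25, 48/175, 3/35).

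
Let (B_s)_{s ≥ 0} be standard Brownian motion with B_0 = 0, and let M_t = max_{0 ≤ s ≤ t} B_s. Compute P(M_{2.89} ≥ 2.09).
P(M_{2.89} ≥ 2.09) = 2·P(B_{2.89} ≥ 2.09) = 2(1 − Φ(2.09/√2.89)) ≈ 0.2189

By the reflection principle for Brownian motion, P(M_t ≥ a) = 2 · P(B_t ≥ a) for a ≥ 0. Since B_t ~ N(0, t), P(B_t ≥ 2.09) = 1 − Φ(2.09/√t) = 1 − Φ(2.09/√2.89) = 1 − Φ(1.2294). So
  P(M_{2.89} ≥ 2.09) = 2(1 − Φ(1.2294)) ≈ 0.2189.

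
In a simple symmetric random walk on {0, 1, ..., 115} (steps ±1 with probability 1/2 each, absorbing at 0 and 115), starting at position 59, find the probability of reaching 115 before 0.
P(hit 115 before 0) = 59/115

Let u_k = P(hit 115 before 0 | start at k). Then u_0 = 0, u_115 = 1, and u_k = u_{k-1}/2 + u_{k+1}/2 for 1 ≤ k ≤ 114. This harmonic recurrence is solved by u_k = k/115, giving u_59 = 59/115.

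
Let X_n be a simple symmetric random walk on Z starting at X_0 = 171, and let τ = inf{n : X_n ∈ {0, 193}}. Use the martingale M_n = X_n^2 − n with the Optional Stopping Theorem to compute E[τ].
E[τ] = 3762

M_n = X_n^2 − n is a martingale (since E[X_{n+1}^2 | F_n] = X_n^2 + 1). By OST (τ has finite mean in a bounded region), E[M_τ] = E[M_0] = X_0^2 − 0 = 171^2 = 29241. Also E[M_τ] = E[X_τ^2] − E[τ]. The walk exits at 0 or 193, with P(hit 193 first) = 171/193, so E[X_τ^2] = 193^2 · 171/193 + 0 = 33003. Thus E[τ] = E[X_τ^2] − E[M_τ] = 33003 − 29241 = 3762 = 171(193 − 171) = 3762.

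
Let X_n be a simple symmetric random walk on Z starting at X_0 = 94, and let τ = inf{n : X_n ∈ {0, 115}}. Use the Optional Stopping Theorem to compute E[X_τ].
E[X_τ] = 94

X_n is a martingale and τ is a bounded-mean stopping time (indeed τ is finite a.s. with bounded expectation since the walk is in a bounded region). By the OST, E[X_τ] = E[X_0] = 94. Equivalently: E[X_τ] = 115 · P(hit 115 first) + 0 · P(hit 0 first) = 115 · (94/115) = 94.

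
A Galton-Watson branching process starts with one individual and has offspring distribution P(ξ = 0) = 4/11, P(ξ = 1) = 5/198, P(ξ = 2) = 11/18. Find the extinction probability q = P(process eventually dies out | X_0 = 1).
q = 72/121

The pgf is f(s) = 4/11 + 5/198·s + 11/18·s². The extinction probability q is the smallest fixed point of f in [0, 1]. Setting s = f(s):
  11/18·s² + (5/198 − 1)·s + 4/11 = 0
  11/18·s² − (4/11 + 11/18)·s + 4/11 = 0
which factors as (s − 1)·(11/18·s − 4/11) = 0, giving roots s = 1 and s = (4/11)/(11/18) = 72/121.
Mean offspring μ = 5/198 + 2·11/18 = 247/198 > 1 (supercritical), so q < 1. The extinction probability is the smaller root: q = (4/11)/(11/18) = 72/121.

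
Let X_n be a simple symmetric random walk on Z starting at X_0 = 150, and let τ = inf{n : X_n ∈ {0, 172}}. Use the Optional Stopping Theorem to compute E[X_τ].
E[X_τ] = 150

X_n is a martingale and τ is a bounded-mean stopping time (indeed τ is finite a.s. with bounded expectation since the walk is in a bounded region). By the OST, E[X_τ] = E[X_0] = 150. Equivalently: E[X_τ] = 172 · P(hit 172 first) + 0 · P(hit 0 first) = 172 · (150/172) = 150.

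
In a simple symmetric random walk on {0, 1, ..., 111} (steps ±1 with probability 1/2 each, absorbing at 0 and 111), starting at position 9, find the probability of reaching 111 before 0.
P(hit 111 before 0) = 9/111 = 3/37

Let u_k = P(hit 111 before 0 | start at k). Then u_0 = 0, u_111 = 1, and u_k = u_{k-1}/2 + u_{k+1}/2 for 1 ≤ k ≤ 110. This harmonic recurrence is solved by u_k = k/111, giving u_9 = 9/111 = 3/37.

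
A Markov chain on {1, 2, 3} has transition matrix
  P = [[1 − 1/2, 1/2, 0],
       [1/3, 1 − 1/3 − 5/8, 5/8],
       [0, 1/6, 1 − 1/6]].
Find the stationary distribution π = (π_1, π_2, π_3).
π = (8/65, 12/65, 9/13)

This is a birth-death chain on three states, which satisfies detailed balance: π_1 · P_{12} = π_2 · P_{21} and π_2 · P_{23} = π_3 · P_{32}.
From π_1 · 1/2 = π_2 · 1/3: π_2/π_1 = (1/2)/(1/3) = 3/2.
From π_2 · 5/8 = π_3 · 1/6: π_3/π_2 = (5/8)/(1/6) = 15/4.
Take π_1 proportional to 1; then unnormalized π = (1, 3/2, 45/8). Normalize by dividing by the sum 65/8:
  π = (8/65, 12/65, 9/13).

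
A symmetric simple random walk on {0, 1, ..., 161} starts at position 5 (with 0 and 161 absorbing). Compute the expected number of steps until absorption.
E[τ | X_0 = 5] = 780

Let v_k = E[τ | X_0 = k]. Boundary: v_0 = v_161 = 0. Recurrence: v_k = 1 + (v_{k-1} + v_{k+1})/2 for 1 ≤ k ≤ 160. The particular solution to v_k − (v_{k-1} + v_{k+1})/2 = 1 is v_k = −k^2. Adding homogeneous solution A + B k and matching boundaries gives v_k = k (161 − k). Substituting k = 5: v_5 = 5 · 156 = 780.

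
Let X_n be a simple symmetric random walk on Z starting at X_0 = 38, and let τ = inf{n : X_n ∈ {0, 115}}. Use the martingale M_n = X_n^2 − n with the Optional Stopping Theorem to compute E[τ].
E[τ] = 2926

M_n = X_n^2 − n is a martingale (since E[X_{n+1}^2 | F_n] = X_n^2 + 1). By OST (τ has finite mean in a bounded region), E[M_τ] = E[M_0] = X_0^2 − 0 = 38^2 = 1444. Also E[M_τ] = E[X_τ^2] − E[τ]. The walk exits at 0 or 115, with P(hit 115 first) = 38/115, so E[X_τ^2] = 115^2 · 38/115 + 0 = 4370. Thus E[τ] = E[X_τ^2] − E[M_τ] = 4370 − 1444 = 2926 = 38(115 − 38) = 2926.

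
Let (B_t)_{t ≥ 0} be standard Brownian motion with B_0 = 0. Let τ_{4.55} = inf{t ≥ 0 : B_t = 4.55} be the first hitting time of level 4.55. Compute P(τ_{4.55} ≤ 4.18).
P(τ_{4.55} ≤ 4.18) = 2(1 − Φ(4.55/√4.18)) = 2(1 − Φ(2.2255)) ≈ 0.0260

By the reflection principle for standard BM, P(τ_b ≤ t) = 2 · P(B_t ≥ b). Since B_t ~ N(0, t), P(B_t ≥ 4.55) = 1 − Φ(4.55/√t) = 1 − Φ(4.55/√4.18) = 1 − Φ(2.2255) ≈ 0.01302. Doubling: P(τ_{4.55} ≤ 4.18) ≈ 2 · 0.01302 = 0.02604 ≈ 0.0260.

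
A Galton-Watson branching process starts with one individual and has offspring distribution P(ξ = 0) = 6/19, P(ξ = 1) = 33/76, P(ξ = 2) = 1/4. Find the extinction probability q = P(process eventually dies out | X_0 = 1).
q = 1

Mean offspring μ = 0·6/19 + 1·33/76 + 2·1/4 = 71/76 ≤ 1. For μ ≤ 1 with offspring not concentrated at 1, the Galton-Watson process goes extinct almost surely, so q = 1.
(Algebraic check: The pgf is f(s) = 6/19 + 33/76·s + 1/4·s². The extinction probability q is the smallest fixed point of f in [0, 1]. Setting s = f(s):
  1/4·s² + (33/76 − 1)·s + 6/19 = 0
  1/4·s² − (6/19 + 1/4)·s + 6/19 = 0
which factors as (s − 1)·(1/4·s − 6/19) = 0, giving roots s = 1 and s = (6/19)/(1/4) = 24/19. Since 24/19 ≥ 1, the smallest root in [0, 1] is s = 1.)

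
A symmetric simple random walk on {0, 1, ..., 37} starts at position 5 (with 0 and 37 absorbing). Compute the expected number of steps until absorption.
E[τ | X_0 = 5] = 160

Let v_k = E[τ | X_0 = k]. Boundary: v_0 = v_37 = 0. Recurrence: v_k = 1 + (v_{k-1} + v_{k+1})/2 for 1 ≤ k ≤ 36. The particular solution to v_k − (v_{k-1} + v_{k+1})/2 = 1 is v_k = −k^2. Adding homogeneous solution A + B k and matching boundaries gives v_k = k (37 − k). Substituting k = 5: v_5 = 5 · 32 = 160.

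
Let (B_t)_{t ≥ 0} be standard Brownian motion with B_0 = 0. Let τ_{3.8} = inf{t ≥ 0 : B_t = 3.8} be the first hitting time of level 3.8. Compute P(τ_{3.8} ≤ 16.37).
P(τ_{3.8} ≤ 16.37) = 2(1 − Φ(3.8/√16.37)) = 2(1 − Φ(0.9392)) ≈ 0.3476

By the reflection principle for standard BM, P(τ_b ≤ t) = 2 · P(B_t ≥ b). Since B_t ~ N(0, t), P(B_t ≥ 3.8) = 1 − Φ(3.8/√t) = 1 − Φ(3.8/√16.37) = 1 − Φ(0.9392) ≈ 0.17381. Doubling: P(τ_{3.8} ≤ 16.37) ≈ 2 · 0.17381 = 0.34762 ≈ 0.3476.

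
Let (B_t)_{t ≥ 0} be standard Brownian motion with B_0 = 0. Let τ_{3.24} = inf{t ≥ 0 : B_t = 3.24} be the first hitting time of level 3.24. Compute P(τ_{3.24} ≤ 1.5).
P(τ_{3.24} ≤ 1.5) = 2(1 − Φ(3.24/√1.5)) = 2(1 − Φ(2.6454)) ≈ 0.0082

By the reflection principle for standard BM, P(τ_b ≤ t) = 2 · P(B_t ≥ b). Since B_t ~ N(0, t), P(B_t ≥ 3.24) = 1 − Φ(3.24/√t) = 1 − Φ(3.24/√1.5) = 1 − Φ(2.6454) ≈ 0.00408. Doubling: P(τ_{3.24} ≤ 1.5) ≈ 2 · 0.00408 = 0.00816 ≈ 0.0082.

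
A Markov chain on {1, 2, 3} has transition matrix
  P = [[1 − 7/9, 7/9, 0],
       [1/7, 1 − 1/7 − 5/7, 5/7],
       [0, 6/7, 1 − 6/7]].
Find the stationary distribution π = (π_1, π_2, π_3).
π = (54/593, 294/593, 245/593)

This is a birth-death chain on three states, which satisfies detailed balance: π_1 · P_{12} = π_2 · P_{21} and π_2 · P_{23} = π_3 · P_{32}.
From π_1 · 7/9 = π_2 · 1/7: π_2/π_1 = (7/9)/(1/7) = 49/9.
From π_2 · 5/7 = π_3 · 6/7: π_3/π_2 = (5/7)/(6/7) = 5/6.
Take π_1 proportional to 1; then unnormalized π = (1, 49/9, 245/54). Normalize by dividing by the sum 593/54:
  π = (54/593, 294/593, 245/593).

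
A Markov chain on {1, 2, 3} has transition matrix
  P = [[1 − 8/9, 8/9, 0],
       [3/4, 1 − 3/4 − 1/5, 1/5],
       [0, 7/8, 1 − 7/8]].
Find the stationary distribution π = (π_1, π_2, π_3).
π = (945/2321, 1120/2321, 256/2321)

This is a birth-death chain on three states, which satisfies detailed balance: π_1 · P_{12} = π_2 · P_{21} and π_2 · P_{23} = π_3 · P_{32}.
From π_1 · 8/9 = π_2 · 3/4: π_2/π_1 = (8/9)/(3/4) = 32/27.
From π_2 · 1/5 = π_3 · 7/8: π_3/π_2 = (1/5)/(7/8) = 8/35.
Take π_1 proportional to 1; then unnormalized π = (1, 32/27, 256/945). Normalize by dividing by the sum 2321/945:
  π = (945/2321, 1120/2321, 256/2321).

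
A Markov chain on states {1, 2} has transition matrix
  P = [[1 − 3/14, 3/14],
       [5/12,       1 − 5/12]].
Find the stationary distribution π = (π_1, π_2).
π_1 = 35/53, π_2 = 18/53

Solve πP = π with π_1 + π_2 = 1. From πP = π: π_1 · (1 − 3/14) + π_2 · 5/12 = π_1 ⇒ π_2 · 5/12 = π_1 · 3/14 ⇒ π_2/π_1 = (3/14)/(5/12) = 18/35. Together with π_1 + π_2 = 1:
  π_1 = (5/12)/(3/14 + 5/12) = (5/12)/(53/84) = 35/53,
  π_2 = (3/14)/(3/14 + 5/12) = (3/14)/(53/84) = 18/53.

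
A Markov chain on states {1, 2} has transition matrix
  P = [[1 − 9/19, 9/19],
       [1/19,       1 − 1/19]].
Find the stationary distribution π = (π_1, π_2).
π_1 = 1/10, π_2 = 9/10

Solve πP = π with π_1 + π_2 = 1. From πP = π: π_1 · (1 − 9/19) + π_2 · 1/19 = π_1 ⇒ π_2 · 1/19 = π_1 · 9/19 ⇒ π_2/π_1 = (9/19)/(1/19) = 9. Together with π_1 + π_2 = 1:
  π_1 = (1/19)/(9/19 + 1/19) = (1/19)/(10/19) = 1/10,
  π_2 = (9/19)/(9/19 + 1/19) = (9/19)/(10/19) = 9/10.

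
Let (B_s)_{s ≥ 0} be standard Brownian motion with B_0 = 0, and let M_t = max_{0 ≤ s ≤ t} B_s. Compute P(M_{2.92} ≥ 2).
P(M_{2.92} ≥ 2) = 2·P(B_{2.92} ≥ 2) = 2(1 − Φ(2/√2.92)) ≈ 0.2418

By the reflection principle for Brownian motion, P(M_t ≥ a) = 2 · P(B_t ≥ a) for a ≥ 0. Since B_t ~ N(0, t), P(B_t ≥ 2) = 1 − Φ(2/√t) = 1 − Φ(2/√2.92) = 1 − Φ(1.1704). So
  P(M_{2.92} ≥ 2) = 2(1 − Φ(1.1704)) ≈ 0.2418.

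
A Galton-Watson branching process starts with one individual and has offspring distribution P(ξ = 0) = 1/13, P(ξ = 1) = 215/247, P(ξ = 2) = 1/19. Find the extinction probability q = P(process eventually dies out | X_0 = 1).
q = 1

Mean offspring μ = 0·1/13 + 1·215/247 + 2·1/19 = 241/247 ≤ 1. For μ ≤ 1 with offspring not concentrated at 1, the Galton-Watson process goes extinct almost surely, so q = 1.
(Algebraic check: The pgf is f(s) = 1/13 + 215/247·s + 1/19·s². The extinction probability q is the smallest fixed point of f in [0, 1]. Setting s = f(s):
  1/19·s² + (215/247 − 1)·s + 1/13 = 0
  1/19·s² − (1/13 + 1/19)·s + 1/13 = 0
which factors as (s − 1)·(1/19·s − 1/13) = 0, giving roots s = 1 and s = (1/13)/(1/19) = 19/13. Since 19/13 ≥ 1, the smallest root in [0, 1] is s = 1.)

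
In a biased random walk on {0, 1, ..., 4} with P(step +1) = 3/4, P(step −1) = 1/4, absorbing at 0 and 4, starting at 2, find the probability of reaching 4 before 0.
P(hit 4 before 0) = (1 − (1/3)^2) / (1 − (1/3)^4) = 9/10

Let u_k denote P(reach 4 before 0 | start at k). Boundary: u_0 = 0, u_4 = 1. Recurrence: u_k = 3/4·u_{k+1} + 1/4·u_{k-1} for 1 ≤ k ≤ 3. Try u_k = A + B·r^k with r = q/p = (1/4)/(3/4) = 1/3. Substitution satisfies the recurrence; boundary conditions give:
  u_k = (1 − r^k) / (1 − r^N) = (1 − (1/3)^2) / (1 − (1/3)^4) = 9/10.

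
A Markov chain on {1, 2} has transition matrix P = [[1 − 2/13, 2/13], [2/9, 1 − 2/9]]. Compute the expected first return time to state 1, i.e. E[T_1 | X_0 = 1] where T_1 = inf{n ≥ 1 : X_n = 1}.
E[T_1 | X_0 = 1] = 1/π_1 = 22/13

For an irreducible recurrent Markov chain with stationary distribution π, E[T_i | X_0 = i] = 1/π_i (Kac's formula). Here π_1 = (2/9)/(2/13 + 2/9) = (2/9)/(44/117) = 13/22, so E[T_1 | X_0 = 1] = 1/π_1 = (2/13 + 2/9)/(2/9) = (44/117)/(2/9) = 22/13.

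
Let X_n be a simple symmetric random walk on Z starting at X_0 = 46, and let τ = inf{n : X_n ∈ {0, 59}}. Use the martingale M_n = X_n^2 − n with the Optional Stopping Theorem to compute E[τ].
E[τ] = 598

M_n = X_n^2 − n is a martingale (since E[X_{n+1}^2 | F_n] = X_n^2 + 1). By OST (τ has finite mean in a bounded region), E[M_τ] = E[M_0] = X_0^2 − 0 = 46^2 = 2116. Also E[M_τ] = E[X_τ^2] − E[τ]. The walk exits at 0 or 59, with P(hit 59 first) = 46/59, so E[X_τ^2] = 59^2 · 46/59 + 0 = 2714. Thus E[τ] = E[X_τ^2] − E[M_τ] = 2714 − 2116 = 598 = 46(59 − 46) = 598.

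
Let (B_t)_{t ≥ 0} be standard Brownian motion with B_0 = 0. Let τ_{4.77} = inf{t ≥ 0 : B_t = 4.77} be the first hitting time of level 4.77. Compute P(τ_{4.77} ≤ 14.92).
P(τ_{4.77} ≤ 14.92) = 2(1 − Φ(4.77/√14.92)) = 2(1 − Φ(1.2349)) ≈ 0.2169

By the reflection principle for standard BM, P(τ_b ≤ t) = 2 · P(B_t ≥ b). Since B_t ~ N(0, t), P(B_t ≥ 4.77) = 1 − Φ(4.77/√t) = 1 − Φ(4.77/√14.92) = 1 − Φ(1.2349) ≈ 0.10843. Doubling: P(τ_{4.77} ≤ 14.92) ≈ 2 · 0.10843 = 0.21686 ≈ 0.2169.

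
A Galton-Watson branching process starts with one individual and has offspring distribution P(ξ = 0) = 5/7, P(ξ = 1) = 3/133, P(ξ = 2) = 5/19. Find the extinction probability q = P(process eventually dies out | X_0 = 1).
q = 1

Mean offspring μ = 0·5/7 + 1·3/133 + 2·5/19 = 73/133 ≤ 1. For μ ≤ 1 with offspring not concentrated at 1, the Galton-Watson process goes extinct almost surely, so q = 1.
(Algebraic check: The pgf is f(s) = 5/7 + 3/133·s + 5/19·s². The extinction probability q is the smallest fixed point of f in [0, 1]. Setting s = f(s):
  5/19·s² + (3/133 − 1)·s + 5/7 = 0
  5/19·s² − (5/7 + 5/19)·s + 5/7 = 0
which factors as (s − 1)·(5/19·s − 5/7) = 0, giving roots s = 1 and s = (5/7)/(5/19) = 19/7. Since 19/7 ≥ 1, the smallest root in [0, 1] is s = 1.)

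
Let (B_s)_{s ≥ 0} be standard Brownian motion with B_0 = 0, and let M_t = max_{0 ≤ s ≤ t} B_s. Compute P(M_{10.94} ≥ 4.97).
P(M_{10.94} ≥ 4.97) = 2·P(B_{10.94} ≥ 4.97) = 2(1 − Φ(4.97/√10.94)) ≈ 0.1329

By the reflection principle for Brownian motion, P(M_t ≥ a) = 2 · P(B_t ≥ a) for a ≥ 0. Since B_t ~ N(0, t), P(B_t ≥ 4.97) = 1 − Φ(4.97/√t) = 1 − Φ(4.97/√10.94) = 1 − Φ(1.5026). So
  P(M_{10.94} ≥ 4.97) = 2(1 − Φ(1.5026)) ≈ 0.1329.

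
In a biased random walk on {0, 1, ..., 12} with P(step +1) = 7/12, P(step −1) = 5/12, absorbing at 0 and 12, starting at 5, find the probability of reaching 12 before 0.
P(hit 12 before 0) = (1 − (5/7)^5) / (1 − (5/7)^12) = 5633857663/6798573288

Let u_k denote P(reach 12 before 0 | start at k). Boundary: u_0 = 0, u_12 = 1. Recurrence: u_k = 7/12·u_{k+1} + 5/12·u_{k-1} for 1 ≤ k ≤ 11. Try u_k = A + B·r^k with r = q/p = (5/12)/(7/12) = 5/7. Substitution satisfies the recurrence; boundary conditions give:
  u_k = (1 − r^k) / (1 − r^N) = (1 − (5/7)^5) / (1 − (5/7)^12) = 5633857663/6798573288.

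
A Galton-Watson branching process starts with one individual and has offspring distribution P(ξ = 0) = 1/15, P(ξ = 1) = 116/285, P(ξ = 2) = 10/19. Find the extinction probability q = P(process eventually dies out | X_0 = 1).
q = 19/150

The pgf is f(s) = 1/15 + 116/285·s + 10/19·s². The extinction probability q is the smallest fixed point of f in [0, 1]. Setting s = f(s):
  10/19·s² + (116/285 − 1)·s + 1/15 = 0
  10/19·s² − (1/15 + 10/19)·s + 1/15 = 0
which factors as (s − 1)·(10/19·s − 1/15) = 0, giving roots s = 1 and s = (1/15)/(10/19) = 19/150.
Mean offspring μ = 116/285 + 2·10/19 = 416/285 > 1 (supercritical), so q < 1. The extinction probability is the smaller root: q = (1/15)/(10/19) = 19/150.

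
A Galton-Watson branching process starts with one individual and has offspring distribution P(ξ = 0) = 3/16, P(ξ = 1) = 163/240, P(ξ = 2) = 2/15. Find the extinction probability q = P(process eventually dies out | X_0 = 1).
q = 1

Mean offspring μ = 0·3/16 + 1·163/240 + 2·2/15 = 227/240 ≤ 1. For μ ≤ 1 with offspring not concentrated at 1, the Galton-Watson process goes extinct almost surely, so q = 1.
(Algebraic check: The pgf is f(s) = 3/16 + 163/240·s + 2/15·s². The extinction probability q is the smallest fixed point of f in [0, 1]. Setting s = f(s):
  2/15·s² + (163/240 − 1)·s + 3/16 = 0
  2/15·s² − (3/16 + 2/15)·s + 3/16 = 0
which factors as (s − 1)·(2/15·s − 3/16) = 0, giving roots s = 1 and s = (3/16)/(2/15) = 45/32. Since 45/32 ≥ 1, the smallest root in [0, 1] is s = 1.)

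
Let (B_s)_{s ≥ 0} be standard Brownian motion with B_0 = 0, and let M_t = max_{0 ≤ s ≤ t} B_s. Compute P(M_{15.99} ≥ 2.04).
P(M_{15.99} ≥ 2.04) = 2·P(B_{15.99} ≥ 2.04) = 2(1 − Φ(2.04/√15.99)) ≈ 0.6099

By the reflection principle for Brownian motion, P(M_t ≥ a) = 2 · P(B_t ≥ a) for a ≥ 0. Since B_t ~ N(0, t), P(B_t ≥ 2.04) = 1 − Φ(2.04/√t) = 1 − Φ(2.04/√15.99) = 1 − Φ(0.5102). So
  P(M_{15.99} ≥ 2.04) = 2(1 − Φ(0.5102)) ≈ 0.6099.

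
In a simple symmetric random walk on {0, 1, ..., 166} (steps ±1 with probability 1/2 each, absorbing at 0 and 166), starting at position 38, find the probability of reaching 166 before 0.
P(hit 166 before 0) = 38/166 = 19/83

Let u_k = P(hit 166 before 0 | start at k). Then u_0 = 0, u_166 = 1, and u_k = u_{k-1}/2 + u_{k+1}/2 for 1 ≤ k ≤ 165. This harmonic recurrence is solved by u_k = k/166, giving u_38 = 38/166 = 19/83.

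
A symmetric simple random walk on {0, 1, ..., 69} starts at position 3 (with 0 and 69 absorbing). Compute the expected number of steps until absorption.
E[τ | X_0 = 3] = 198

Let v_k = E[τ | X_0 = k]. Boundary: v_0 = v_69 = 0. Recurrence: v_k = 1 + (v_{k-1} + v_{k+1})/2 for 1 ≤ k ≤ 68. The particular solution to v_k − (v_{k-1} + v_{k+1})/2 = 1 is v_k = −k^2. Adding homogeneous solution A + B k and matching boundaries gives v_k = k (69 − k). Substituting k = 3: v_3 = 3 · 66 = 198.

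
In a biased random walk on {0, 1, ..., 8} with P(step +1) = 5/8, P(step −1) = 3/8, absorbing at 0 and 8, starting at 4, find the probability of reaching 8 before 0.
P(hit 8 before 0) = (1 − (3/5)^4) / (1 − (3/5)^8) = 625/706

Let u_k denote P(reach 8 before 0 | start at k). Boundary: u_0 = 0, u_8 = 1. Recurrence: u_k = 5/8·u_{k+1} + 3/8·u_{k-1} for 1 ≤ k ≤ 7. Try u_k = A + B·r^k with r = q/p = (3/8)/(5/8) = 3/5. Substitution satisfies the recurrence; boundary conditions give:
  u_k = (1 − r^k) / (1 − r^N) = (1 − (3/5)^4) / (1 − (3/5)^8) = 625/706.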